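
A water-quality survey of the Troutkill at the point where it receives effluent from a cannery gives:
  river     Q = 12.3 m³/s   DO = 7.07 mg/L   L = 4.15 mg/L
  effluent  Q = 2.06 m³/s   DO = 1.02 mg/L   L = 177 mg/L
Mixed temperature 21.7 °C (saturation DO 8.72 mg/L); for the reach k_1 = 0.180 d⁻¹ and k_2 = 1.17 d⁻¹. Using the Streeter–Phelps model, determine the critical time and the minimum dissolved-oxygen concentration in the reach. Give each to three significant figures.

t_c ≈ 1.23 d; minimum DO ≈ 5.15 mg/L

Mixed DO = (12.3×7.07 + 2.06×1.02)/(12.3+2.06) = 89.06/14.36 = 6.202 mg/L.
Mixed L₀ = (12.3×4.15 + 2.06×177)/(14.36) = 415.7/14.36 = 28.95 mg/L.
Initial deficit D₀ = C_s − DO₀ = 8.72 − 6.202 = 2.518 mg/L.
t_c = (1/0.9900) ln[(1.17/0.180)(1 − 2.518×0.9900/(0.180×28.95))] = 1.010 × ln(3.390) = 1.233 d.
D_c = (0.180/1.17) × 28.95 × e^(−0.180×1.233) = 0.1538 × 28.95 × 0.8009 = 3.567 mg/L.
Minimum DO = 8.72 − 3.567 = 5.153 mg/L.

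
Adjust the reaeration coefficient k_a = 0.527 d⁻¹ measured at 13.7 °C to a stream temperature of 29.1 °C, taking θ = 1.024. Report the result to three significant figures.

k_a ≈ 0.759 d⁻¹

k_a(T₂) = k_a(T₁) · θ^(T₂−T₁) = 0.527 × 1.024^(29.1−13.7)
= 0.527 × 1.024^15.4 = 0.527 × 1.441 = 0.7593 d⁻¹.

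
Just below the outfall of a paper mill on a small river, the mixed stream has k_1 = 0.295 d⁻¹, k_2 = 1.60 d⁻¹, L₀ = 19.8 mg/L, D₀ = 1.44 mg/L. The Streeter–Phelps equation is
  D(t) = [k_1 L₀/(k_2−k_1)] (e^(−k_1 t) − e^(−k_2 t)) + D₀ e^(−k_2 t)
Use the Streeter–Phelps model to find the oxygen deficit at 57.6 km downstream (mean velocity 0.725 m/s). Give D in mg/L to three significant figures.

Travel time t = x/v = 57.6 km / (0.725 m/s) = 57600 m / 0.725 m/s = 79450 s = 0.9195 d.
k_1 L₀/(k_2−k_1) = 0.295×19.8/(1.60−0.295) = 5.841/1.305 = 4.476 mg/L.
e^(−k_1 t) = e^(−0.295×0.9195) = 0.7624; e^(−k_2 t) = e^(−1.60×0.9195) = 0.2296.
D = 4.476 × (0.7624 − 0.2296) + 1.44 × 0.2296 = 2.385 + 0.3307 = 2.715 mg/L.

D ≈ 2.72 mg/L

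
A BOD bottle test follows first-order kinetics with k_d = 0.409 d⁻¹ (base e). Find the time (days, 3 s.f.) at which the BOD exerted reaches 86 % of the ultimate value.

t ≈ 4.81 d

y/L₀ = 1 − e^(−k_d t) = 0.86 ⇒ e^(−k_d t) = 0.140
t = −ln(0.140) / 0.409 = 1.966 / 0.409 = 4.807 d.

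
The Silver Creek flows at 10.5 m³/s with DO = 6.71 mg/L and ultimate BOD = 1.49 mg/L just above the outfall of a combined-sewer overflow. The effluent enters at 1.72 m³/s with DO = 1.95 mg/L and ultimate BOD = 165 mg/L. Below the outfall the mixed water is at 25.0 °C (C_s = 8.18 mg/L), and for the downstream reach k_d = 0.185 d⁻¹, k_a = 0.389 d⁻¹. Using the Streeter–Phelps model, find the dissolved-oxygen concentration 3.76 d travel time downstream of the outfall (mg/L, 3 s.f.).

DO ≈ 1.75 mg/L

Mixed DO = (10.5×6.71 + 1.72×1.95)/(10.5+1.72) = 73.81/12.22 = 6.040 mg/L.
Mixed L₀ = (10.5×1.49 + 1.72×165)/(12.22) = 299.4/12.22 = 24.50 mg/L.
Initial deficit D₀ = C_s − DO₀ = 8.18 − 6.040 = 2.140 mg/L.
D(3.76) = [0.185×24.50/(0.389−0.185)](e^(−0.185×3.76) − e^(−0.389×3.76)) + 2.140 e^(−0.389×3.76)
= 22.22 × (0.4988 − 0.2316) + 2.140 × 0.2316 = 6.432 mg/L.
DO = 8.18 − 6.432 = 1.748 mg/L.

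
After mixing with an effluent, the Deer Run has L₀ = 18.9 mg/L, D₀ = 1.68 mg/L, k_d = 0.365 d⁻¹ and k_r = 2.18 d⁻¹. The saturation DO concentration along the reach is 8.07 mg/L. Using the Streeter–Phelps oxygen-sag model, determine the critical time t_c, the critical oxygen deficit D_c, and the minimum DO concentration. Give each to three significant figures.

t_c ≈ 0.663 d; D_c ≈ 2.48 mg/L; min DO ≈ 5.59 mg/L

At the critical point dD/dt = 0, so k_d L₀ e^(−k_d t) = k_r D. Substituting D(t) from the Streeter–Phelps equation and solving for t gives
t_c = ln[(k_r/k_d)(1 − D₀(k_r−k_d)/(k_d L₀))] / (k_r−k_d).
Here k_r−k_d = 1.815 d⁻¹ and 1 − D₀(k_r−k_d)/(k_d L₀) = 1 − 1.68×1.815/(0.365×18.9) = 0.5580, so
t_c = ln(5.973 × 0.5580) / 1.815 = 1.204 / 1.815 = 0.6632 d.
L(t_c) = L₀ e^(−k_d t_c) = 18.9 × 0.7850 = 14.84 mg/L, and at the critical point k_r D_c = k_d L, so D_c = (0.365/2.18) × 14.84 = 2.484 mg/L.
Minimum DO = C_s − D_c = 8.07 − 2.484 = 5.586 mg/L.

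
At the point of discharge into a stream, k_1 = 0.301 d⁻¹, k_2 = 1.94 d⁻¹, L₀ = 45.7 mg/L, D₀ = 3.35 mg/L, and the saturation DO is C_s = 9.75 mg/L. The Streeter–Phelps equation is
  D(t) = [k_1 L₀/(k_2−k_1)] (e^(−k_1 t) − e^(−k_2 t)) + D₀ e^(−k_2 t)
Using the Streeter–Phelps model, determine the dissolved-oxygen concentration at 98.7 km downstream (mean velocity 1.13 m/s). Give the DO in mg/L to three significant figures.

DO ≈ 4.27 mg/L

Travel time t = x/v = 98.7 km / (1.13 m/s) = 98700 m / 1.13 m/s = 87350 s = 1.011 d.
k_1 L₀/(k_2−k_1) = 0.301×45.7/(1.94−0.301) = 13.76/1.639 = 8.393 mg/L.
e^(−k_1 t) = e^(−0.301×1.011) = 0.7376; e^(−k_2 t) = e^(−1.94×1.011) = 0.1407.
D = 8.393 × (0.7376 − 0.1407) + 3.35 × 0.1407 = 5.010 + 0.4713 = 5.481 mg/L.
DO = C_s − D = 9.75 − 5.481 = 4.269 mg/L.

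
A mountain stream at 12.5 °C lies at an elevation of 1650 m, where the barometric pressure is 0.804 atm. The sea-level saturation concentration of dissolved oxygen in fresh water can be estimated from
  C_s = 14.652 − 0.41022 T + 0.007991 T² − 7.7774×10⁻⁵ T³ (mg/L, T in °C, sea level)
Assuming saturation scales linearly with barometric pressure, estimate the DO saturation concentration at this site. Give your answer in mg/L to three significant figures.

At sea level: C_s = 14.652 − 0.41022×12.5 + 0.007991×12.5² − 7.7774×10⁻⁵×12.5³ = 10.62 mg/L.
Pressure correction: C_s' = 10.62 × 0.804 = 8.539 mg/L.

C_s ≈ 8.54 mg/L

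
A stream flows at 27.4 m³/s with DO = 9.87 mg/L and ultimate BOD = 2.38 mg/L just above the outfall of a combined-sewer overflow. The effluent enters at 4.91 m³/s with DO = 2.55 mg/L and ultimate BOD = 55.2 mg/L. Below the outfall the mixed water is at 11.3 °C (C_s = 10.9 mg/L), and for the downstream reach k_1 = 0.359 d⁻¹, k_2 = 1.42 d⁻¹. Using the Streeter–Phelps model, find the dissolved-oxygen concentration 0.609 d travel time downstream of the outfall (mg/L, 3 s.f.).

Mixed DO = (27.4×9.87 + 4.91×2.55)/(27.4+4.91) = 283.0/32.31 = 8.758 mg/L.
Mixed L₀ = (27.4×2.38 + 4.91×55.2)/(32.31) = 336.2/32.31 = 10.41 mg/L.
Initial deficit D₀ = C_s − DO₀ = 10.9 − 8.758 = 2.142 mg/L.
D(0.609) = [0.359×10.41/(1.42−0.359)](e^(−0.359×0.609) − e^(−1.42×0.609)) + 2.142 e^(−1.42×0.609)
= 3.521 × (0.8036 − 0.4211) + 2.142 × 0.4211 = 2.249 mg/L.
DO = 10.9 − 2.249 = 8.651 mg/L.

DO ≈ 8.65 mg/L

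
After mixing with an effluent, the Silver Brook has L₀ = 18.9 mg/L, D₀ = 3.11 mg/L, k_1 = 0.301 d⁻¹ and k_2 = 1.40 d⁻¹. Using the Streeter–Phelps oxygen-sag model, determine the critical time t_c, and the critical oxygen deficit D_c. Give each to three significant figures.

With k_2/k_1 = 4.651 and 1 − D₀(k_2−k_1)/(k_1 L₀) = 0.3992,
t_c = ln(4.651 × 0.3992) / (1.40 − 0.301) = ln(1.857) / 1.099 = 0.6188/1.099 = 0.5631 d.
D_c = (k_1/k_2) L₀ e^(−k_1 t_c) = (0.301/1.40) × 18.9 × e^(−0.301×0.5631) = 0.2150 × 18.9 × 0.8441 = 3.430 mg/L.

t_c ≈ 0.563 d; D_c ≈ 3.43 mg/L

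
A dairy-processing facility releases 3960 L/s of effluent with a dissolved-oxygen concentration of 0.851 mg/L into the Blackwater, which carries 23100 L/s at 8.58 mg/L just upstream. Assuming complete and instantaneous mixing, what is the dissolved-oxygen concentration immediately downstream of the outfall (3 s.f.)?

7.45 mg/L

Flow-weighted mixing: C = (Q_r C_r + Q_w C_w)/(Q_r + Q_w)
= (23100×8.58 + 3960×0.851)/(23100 + 3960) = 201600/27060 = 7.449 mg/L.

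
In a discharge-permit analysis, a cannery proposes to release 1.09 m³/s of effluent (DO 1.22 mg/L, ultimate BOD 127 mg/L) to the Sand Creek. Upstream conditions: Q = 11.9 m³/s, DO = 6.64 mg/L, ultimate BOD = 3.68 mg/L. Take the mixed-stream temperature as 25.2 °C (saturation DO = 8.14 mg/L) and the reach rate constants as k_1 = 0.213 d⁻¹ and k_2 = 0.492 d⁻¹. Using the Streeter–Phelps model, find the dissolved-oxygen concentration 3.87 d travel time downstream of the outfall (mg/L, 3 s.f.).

DO ≈ 4.75 mg/L

Mixed DO = (11.9×6.64 + 1.09×1.22)/(11.9+1.09) = 80.35/12.99 = 6.185 mg/L.
Mixed L₀ = (11.9×3.68 + 1.09×127)/(12.99) = 182.2/12.99 = 14.03 mg/L.
Initial deficit D₀ = C_s − DO₀ = 8.14 − 6.185 = 1.955 mg/L.
D(3.87) = [0.213×14.03/(0.492−0.213)](e^(−0.213×3.87) − e^(−0.492×3.87)) + 1.955 e^(−0.492×3.87)
= 10.71 × (0.4385 − 0.1490) + 1.955 × 0.1490 = 3.392 mg/L.
DO = 8.14 − 3.392 = 4.748 mg/L.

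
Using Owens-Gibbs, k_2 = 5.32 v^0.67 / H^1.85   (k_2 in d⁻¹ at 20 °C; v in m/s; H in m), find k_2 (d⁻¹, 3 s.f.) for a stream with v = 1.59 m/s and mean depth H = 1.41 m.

k_2 = 5.32 × 1.59^0.67 / 1.41^1.85 = 5.32 × 1.364 / 1.888 = 3.844 d⁻¹.

k_2 ≈ 3.84 d⁻¹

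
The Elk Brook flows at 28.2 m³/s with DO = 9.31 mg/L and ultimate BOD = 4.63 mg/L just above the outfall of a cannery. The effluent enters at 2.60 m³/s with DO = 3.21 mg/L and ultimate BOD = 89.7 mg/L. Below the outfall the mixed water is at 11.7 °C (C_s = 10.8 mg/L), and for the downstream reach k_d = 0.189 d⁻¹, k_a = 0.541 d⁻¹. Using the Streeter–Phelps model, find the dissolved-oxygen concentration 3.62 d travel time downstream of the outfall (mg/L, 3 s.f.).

Mixed DO = (28.2×9.31 + 2.60×3.21)/(28.2+2.60) = 270.9/30.80 = 8.795 mg/L.
Mixed L₀ = (28.2×4.63 + 2.60×89.7)/(30.80) = 363.8/30.80 = 11.81 mg/L.
Initial deficit D₀ = C_s − DO₀ = 10.8 − 8.795 = 2.005 mg/L.
D(3.62) = [0.189×11.81/(0.541−0.189)](e^(−0.189×3.62) − e^(−0.541×3.62)) + 2.005 e^(−0.541×3.62)
= 6.342 × (0.5045 − 0.1411) + 2.005 × 0.1411 = 2.588 mg/L.
DO = 10.8 − 2.588 = 8.212 mg/L.

DO ≈ 8.21 mg/L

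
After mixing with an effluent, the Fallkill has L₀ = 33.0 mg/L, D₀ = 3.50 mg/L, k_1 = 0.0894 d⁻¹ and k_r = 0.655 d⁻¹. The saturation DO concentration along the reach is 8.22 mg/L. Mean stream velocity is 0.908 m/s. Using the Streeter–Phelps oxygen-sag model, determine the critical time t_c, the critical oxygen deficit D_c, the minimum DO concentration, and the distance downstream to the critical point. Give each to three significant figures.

With k_r/k_1 = 7.327 and 1 − D₀(k_r−k_1)/(k_1 L₀) = 0.3290,
t_c = ln(7.327 × 0.3290) / (0.655 − 0.0894) = ln(2.410) / 0.5656 = 0.8798/0.5656 = 1.556 d.
D_c = (k_1/k_r) L₀ e^(−k_1 t_c) = (0.0894/0.655) × 33.0 × e^(−0.0894×1.556) = 0.1365 × 33.0 × 0.8702 = 3.919 mg/L.
Minimum DO = C_s − D_c = 8.22 − 3.919 = 4.301 mg/L.
x_c = v t_c = 0.908 m/s × 1.556 d × 86400 s/d = 122000 m ≈ 122 km.

t_c ≈ 1.56 d; D_c ≈ 3.92 mg/L; min DO ≈ 4.30 mg/L; x_c ≈ 122 km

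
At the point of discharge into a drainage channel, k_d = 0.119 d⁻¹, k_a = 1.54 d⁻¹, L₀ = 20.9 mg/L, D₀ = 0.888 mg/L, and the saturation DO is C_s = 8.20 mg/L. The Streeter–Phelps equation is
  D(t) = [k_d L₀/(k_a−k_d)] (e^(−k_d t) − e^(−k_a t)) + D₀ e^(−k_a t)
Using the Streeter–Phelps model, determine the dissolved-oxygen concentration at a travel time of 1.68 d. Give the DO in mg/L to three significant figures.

k_d L₀/(k_a−k_d) = 0.119×20.9/(1.54−0.119) = 2.487/1.421 = 1.750 mg/L.
e^(−k_d t) = e^(−0.119×1.680) = 0.8188; e^(−k_a t) = e^(−1.54×1.680) = 0.07523.
D = 1.750 × (0.8188 − 0.07523) + 0.888 × 0.07523 = 1.301 + 0.06680 = 1.368 mg/L.
DO = C_s − D = 8.20 − 1.368 = 6.832 mg/L.

DO ≈ 6.83 mg/L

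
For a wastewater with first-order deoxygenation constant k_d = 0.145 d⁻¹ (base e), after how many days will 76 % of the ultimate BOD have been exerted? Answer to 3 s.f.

y/L₀ = 1 − e^(−k_d t) = 0.76 ⇒ e^(−k_d t) = 0.240
t = −ln(0.240) / 0.145 = 1.427 / 0.145 = 9.842 d.

t ≈ 9.84 d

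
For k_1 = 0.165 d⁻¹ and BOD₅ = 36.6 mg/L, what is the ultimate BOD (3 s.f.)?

BOD₅ = L₀(1 − e^(−5k_1)) ⇒ L₀ = BOD₅ / (1 − e^(−5×0.165))
= 36.6 / (1 − 0.4382) = 36.6 / 0.5618 = 65.15 mg/L.

L₀ ≈ 65.2 mg/L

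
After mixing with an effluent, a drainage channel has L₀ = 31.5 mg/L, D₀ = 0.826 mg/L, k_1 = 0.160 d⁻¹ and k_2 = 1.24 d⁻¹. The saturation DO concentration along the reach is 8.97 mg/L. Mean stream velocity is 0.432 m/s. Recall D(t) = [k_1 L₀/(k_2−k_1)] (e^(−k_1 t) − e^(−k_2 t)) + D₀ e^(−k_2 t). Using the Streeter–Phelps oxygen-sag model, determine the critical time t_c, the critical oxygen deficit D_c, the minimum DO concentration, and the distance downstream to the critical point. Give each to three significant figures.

t_c = [1/(k_2−k_1)] ln[(k_2/k_1)(1 − D₀(k_2−k_1)/(k_1 L₀))]
= [1/(1.24−0.160)] ln[(1.24/0.160)(1 − 0.826×1.080/(0.160×31.5))]
= (1/1.080) ln[7.750 × 0.8230] = 0.9259 × ln(6.378) = 0.9259 × 1.853 = 1.716 d.
L(t_c) = L₀ e^(−k_1 t_c) = 31.5 × 0.7599 = 23.94 mg/L, and at the critical point k_2 D_c = k_1 L, so D_c = (0.160/1.24) × 23.94 = 3.089 mg/L.
Minimum DO = C_s − D_c = 8.97 − 3.089 = 5.881 mg/L.
x_c = v t_c = 0.432 m/s × 1.716 d × 86400 s/d = 64040 m ≈ 64.0 km.

t_c ≈ 1.72 d; D_c ≈ 3.09 mg/L; min DO ≈ 5.88 mg/L; x_c ≈ 64.0 km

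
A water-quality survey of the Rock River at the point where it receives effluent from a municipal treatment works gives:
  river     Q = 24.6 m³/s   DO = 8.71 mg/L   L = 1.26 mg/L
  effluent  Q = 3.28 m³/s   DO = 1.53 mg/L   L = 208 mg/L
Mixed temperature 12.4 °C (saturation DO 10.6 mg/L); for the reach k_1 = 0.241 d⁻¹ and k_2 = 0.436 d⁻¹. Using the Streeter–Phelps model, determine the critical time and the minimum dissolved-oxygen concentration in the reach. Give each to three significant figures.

t_c ≈ 2.58 d; minimum DO ≈ 3.00 mg/L

Mixed DO = (24.6×8.71 + 3.28×1.53)/(24.6+3.28) = 219.3/27.88 = 7.865 mg/L.
Mixed L₀ = (24.6×1.26 + 3.28×208)/(27.88) = 713.2/27.88 = 25.58 mg/L.
Initial deficit D₀ = C_s − DO₀ = 10.6 − 7.865 = 2.735 mg/L.
t_c = (1/0.1950) ln[(0.436/0.241)(1 − 2.735×0.1950/(0.241×25.58))] = 5.128 × ln(1.653) = 2.576 d.
D_c = (0.241/0.436) × 25.58 × e^(−0.241×2.576) = 0.5528 × 25.58 × 0.5375 = 7.600 mg/L.
Minimum DO = 10.6 − 7.600 = 3.000 mg/L.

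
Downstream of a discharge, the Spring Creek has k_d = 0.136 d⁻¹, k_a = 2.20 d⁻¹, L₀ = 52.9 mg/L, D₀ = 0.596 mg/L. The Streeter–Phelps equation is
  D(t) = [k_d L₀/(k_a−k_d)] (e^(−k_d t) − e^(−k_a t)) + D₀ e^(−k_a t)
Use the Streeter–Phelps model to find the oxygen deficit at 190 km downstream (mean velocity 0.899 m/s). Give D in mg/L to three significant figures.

Travel time t = x/v = 190 km / (0.899 m/s) = 190000 m / 0.899 m/s = 211300 s = 2.446 d.
k_d L₀/(k_a−k_d) = 0.136×52.9/(2.20−0.136) = 7.194/2.064 = 3.486 mg/L.
e^(−k_d t) = e^(−0.136×2.446) = 0.7170; e^(−k_a t) = e^(−2.20×2.446) = 0.004601.
D = 3.486 × (0.7170 − 0.004601) + 0.596 × 0.004601 = 2.483 + 0.002742 = 2.486 mg/L.

D ≈ 2.49 mg/L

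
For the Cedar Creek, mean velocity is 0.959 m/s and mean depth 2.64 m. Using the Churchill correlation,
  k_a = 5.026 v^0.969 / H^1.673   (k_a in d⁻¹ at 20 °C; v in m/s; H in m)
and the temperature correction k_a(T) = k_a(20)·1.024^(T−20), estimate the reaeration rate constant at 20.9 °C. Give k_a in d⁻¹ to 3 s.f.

k_a(20) = 5.026 × 0.959^0.969 / 2.64^1.673 = 5.026 × 0.9602 / 5.074 = 0.9512 d⁻¹.
k_a(20.9) = 0.9512 × 1.024^(20.9−20) = 0.9512 × 1.022 = 0.9717 d⁻¹.

k_a ≈ 0.972 d⁻¹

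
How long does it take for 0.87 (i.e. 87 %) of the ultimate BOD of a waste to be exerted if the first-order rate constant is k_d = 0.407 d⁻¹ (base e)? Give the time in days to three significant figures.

t ≈ 5.01 d

y/L₀ = 1 − e^(−k_d t) = 0.87 ⇒ e^(−k_d t) = 0.130
t = −ln(0.130) / 0.407 = 2.040 / 0.407 = 5.013 d.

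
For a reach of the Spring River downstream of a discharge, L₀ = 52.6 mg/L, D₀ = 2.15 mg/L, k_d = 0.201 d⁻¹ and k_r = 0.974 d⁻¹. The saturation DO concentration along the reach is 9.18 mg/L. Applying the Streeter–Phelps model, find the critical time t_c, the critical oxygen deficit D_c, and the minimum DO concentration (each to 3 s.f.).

t_c ≈ 1.82 d; D_c ≈ 7.53 mg/L; min DO ≈ 1.65 mg/L

t_c = [1/(k_r−k_d)] ln[(k_r/k_d)(1 − D₀(k_r−k_d)/(k_d L₀))]
= [1/(0.974−0.201)] ln[(0.974/0.201)(1 − 2.15×0.7730/(0.201×52.6))]
= (1/0.7730) ln[4.846 × 0.8428] = 1.294 × ln(4.084) = 1.294 × 1.407 = 1.820 d.
L(t_c) = L₀ e^(−k_d t_c) = 52.6 × 0.6936 = 36.48 mg/L, and at the critical point k_r D_c = k_d L, so D_c = (0.201/0.974) × 36.48 = 7.529 mg/L.
Minimum DO = C_s − D_c = 9.18 − 7.529 = 1.651 mg/L.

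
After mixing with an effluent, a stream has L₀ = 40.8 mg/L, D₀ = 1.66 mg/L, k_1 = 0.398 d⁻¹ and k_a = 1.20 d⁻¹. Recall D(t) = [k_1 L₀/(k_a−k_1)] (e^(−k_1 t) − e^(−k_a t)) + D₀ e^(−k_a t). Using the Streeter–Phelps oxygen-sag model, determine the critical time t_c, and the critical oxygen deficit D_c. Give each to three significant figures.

t_c ≈ 1.27 d; D_c ≈ 8.16 mg/L

At the critical point dD/dt = 0, so k_1 L₀ e^(−k_1 t) = k_a D. Substituting D(t) from the Streeter–Phelps equation and solving for t gives
t_c = ln[(k_a/k_1)(1 − D₀(k_a−k_1)/(k_1 L₀))] / (k_a−k_1).
Here k_a−k_1 = 0.8020 d⁻¹ and 1 − D₀(k_a−k_1)/(k_1 L₀) = 1 − 1.66×0.8020/(0.398×40.8) = 0.9180, so
t_c = ln(3.015 × 0.9180) / 0.8020 = 1.018 / 0.8020 = 1.269 d.
D_c = (k_1/k_a) L₀ e^(−k_1 t_c) = (0.398/1.20) × 40.8 × e^(−0.398×1.269) = 0.3317 × 40.8 × 0.6034 = 8.165 mg/L.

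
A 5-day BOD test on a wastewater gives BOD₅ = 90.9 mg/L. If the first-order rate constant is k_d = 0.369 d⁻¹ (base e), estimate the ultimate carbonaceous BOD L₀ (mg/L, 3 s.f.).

BOD₅ = L₀(1 − e^(−5k_d)) ⇒ L₀ = BOD₅ / (1 − e^(−5×0.369))
= 90.9 / (1 − 0.1580) = 90.9 / 0.8420 = 108.0 mg/L.

L₀ ≈ 108 mg/L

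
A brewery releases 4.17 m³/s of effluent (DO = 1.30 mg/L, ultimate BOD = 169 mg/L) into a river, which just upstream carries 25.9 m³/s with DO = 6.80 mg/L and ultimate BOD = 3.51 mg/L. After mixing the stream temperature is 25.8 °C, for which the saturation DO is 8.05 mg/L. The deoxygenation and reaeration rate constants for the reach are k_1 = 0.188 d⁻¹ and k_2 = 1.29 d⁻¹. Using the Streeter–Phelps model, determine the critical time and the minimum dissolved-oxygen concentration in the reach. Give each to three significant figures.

t_c ≈ 1.21 d; minimum DO ≈ 4.98 mg/L

Mixed DO = (25.9×6.80 + 4.17×1.30)/(25.9+4.17) = 181.5/30.07 = 6.037 mg/L.
Mixed L₀ = (25.9×3.51 + 4.17×169)/(30.07) = 795.6/30.07 = 26.46 mg/L.
Initial deficit D₀ = C_s − DO₀ = 8.05 − 6.037 = 2.013 mg/L.
t_c = (1/1.102) ln[(1.29/0.188)(1 − 2.013×1.102/(0.188×26.46))] = 0.9074 × ln(3.802) = 1.212 d.
D_c = (0.188/1.29) × 26.46 × e^(−0.188×1.212) = 0.1457 × 26.46 × 0.7962 = 3.070 mg/L.
Minimum DO = 8.05 − 3.070 = 4.980 mg/L.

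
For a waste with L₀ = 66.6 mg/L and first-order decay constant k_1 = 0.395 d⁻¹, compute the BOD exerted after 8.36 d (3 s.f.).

y ≈ 64.1 mg/L

y_t = L₀(1 − e^(−k_1 t)) = 66.6 × (1 − e^(−0.395×8.36))
= 66.6 × (1 − 0.03680) = 66.6 × 0.9632 = 64.15 mg/L.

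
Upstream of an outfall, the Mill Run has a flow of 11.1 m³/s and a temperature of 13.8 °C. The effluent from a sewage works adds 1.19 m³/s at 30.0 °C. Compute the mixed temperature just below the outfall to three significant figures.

Flow-weighted mixing: C = (Q_r C_r + Q_w C_w)/(Q_r + Q_w)
= (11.1×13.8 + 1.19×30.0)/(11.1 + 1.19) = 188.9/12.29 = 15.37 °C.

15.4 °C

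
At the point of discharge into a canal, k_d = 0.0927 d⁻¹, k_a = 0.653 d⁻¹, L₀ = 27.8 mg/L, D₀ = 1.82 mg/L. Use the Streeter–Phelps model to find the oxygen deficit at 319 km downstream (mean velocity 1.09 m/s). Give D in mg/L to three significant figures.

D ≈ 3.06 mg/L

Travel time t = x/v = 319 km / (1.09 m/s) = 319000 m / 1.09 m/s = 292700 s = 3.387 d.
k_d L₀/(k_a−k_d) = 0.0927×27.8/(0.653−0.0927) = 2.577/0.5603 = 4.599 mg/L.
e^(−k_d t) = e^(−0.0927×3.387) = 0.7305; e^(−k_a t) = e^(−0.653×3.387) = 0.1095.
D = 4.599 × (0.7305 − 0.1095) + 1.82 × 0.1095 = 2.856 + 0.1993 = 3.056 mg/L.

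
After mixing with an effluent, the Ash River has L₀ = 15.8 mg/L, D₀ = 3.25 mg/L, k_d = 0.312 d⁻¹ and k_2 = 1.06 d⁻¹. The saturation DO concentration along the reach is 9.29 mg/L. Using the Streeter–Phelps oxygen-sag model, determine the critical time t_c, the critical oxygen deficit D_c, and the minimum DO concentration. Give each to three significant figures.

t_c ≈ 0.727 d; D_c ≈ 3.71 mg/L; min DO ≈ 5.58 mg/L

With k_2/k_d = 3.397 and 1 − D₀(k_2−k_d)/(k_d L₀) = 0.5069,
t_c = ln(3.397 × 0.5069) / (1.06 − 0.312) = ln(1.722) / 0.7480 = 0.5435/0.7480 = 0.7266 d.
L(t_c) = L₀ e^(−k_d t_c) = 15.8 × 0.7972 = 12.60 mg/L, and at the critical point k_2 D_c = k_d L, so D_c = (0.312/1.06) × 12.60 = 3.707 mg/L.
Minimum DO = C_s − D_c = 9.29 − 3.707 = 5.583 mg/L.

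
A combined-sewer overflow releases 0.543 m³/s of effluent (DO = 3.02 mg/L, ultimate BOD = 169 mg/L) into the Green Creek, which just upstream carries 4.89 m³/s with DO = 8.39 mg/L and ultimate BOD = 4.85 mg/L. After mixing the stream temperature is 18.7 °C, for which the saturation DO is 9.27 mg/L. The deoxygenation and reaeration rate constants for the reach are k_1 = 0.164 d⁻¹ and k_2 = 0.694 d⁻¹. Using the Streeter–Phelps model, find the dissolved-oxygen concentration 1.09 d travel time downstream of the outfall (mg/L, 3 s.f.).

Mixed DO = (4.89×8.39 + 0.543×3.02)/(4.89+0.543) = 42.67/5.433 = 7.853 mg/L.
Mixed L₀ = (4.89×4.85 + 0.543×169)/(5.433) = 115.5/5.433 = 21.26 mg/L.
Initial deficit D₀ = C_s − DO₀ = 9.27 − 7.853 = 1.417 mg/L.
D(1.09) = [0.164×21.26/(0.694−0.164)](e^(−0.164×1.09) − e^(−0.694×1.09)) + 1.417 e^(−0.694×1.09)
= 6.577 × (0.8363 − 0.4693) + 1.417 × 0.4693 = 3.079 mg/L.
DO = 9.27 − 3.079 = 6.191 mg/L.

DO ≈ 6.19 mg/L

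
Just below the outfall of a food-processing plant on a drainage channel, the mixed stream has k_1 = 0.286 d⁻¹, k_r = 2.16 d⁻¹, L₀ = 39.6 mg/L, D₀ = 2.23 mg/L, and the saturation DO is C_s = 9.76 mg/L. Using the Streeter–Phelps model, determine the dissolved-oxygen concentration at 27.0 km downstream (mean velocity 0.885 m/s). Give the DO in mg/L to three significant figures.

DO ≈ 6.08 mg/L

Travel time t = x/v = 27.0 km / (0.885 m/s) = 27000 m / 0.885 m/s = 30510 s = 0.3531 d.
k_1 L₀/(k_r−k_1) = 0.286×39.6/(2.16−0.286) = 11.33/1.874 = 6.044 mg/L.
e^(−k_1 t) = e^(−0.286×0.3531) = 0.9039; e^(−k_r t) = e^(−2.16×0.3531) = 0.4664.
D = 6.044 × (0.9039 − 0.4664) + 2.23 × 0.4664 = 2.644 + 1.040 = 3.684 mg/L.
DO = C_s − D = 9.76 − 3.684 = 6.076 mg/L.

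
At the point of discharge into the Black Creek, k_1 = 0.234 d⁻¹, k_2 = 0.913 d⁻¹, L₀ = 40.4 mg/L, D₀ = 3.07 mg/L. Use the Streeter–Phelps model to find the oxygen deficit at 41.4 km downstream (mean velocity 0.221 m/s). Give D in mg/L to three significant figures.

Travel time t = x/v = 41.4 km / (0.221 m/s) = 41400 m / 0.221 m/s = 187300 s = 2.168 d.
k_1 L₀/(k_2−k_1) = 0.234×40.4/(0.913−0.234) = 9.454/0.6790 = 13.92 mg/L.
e^(−k_1 t) = e^(−0.234×2.168) = 0.6021; e^(−k_2 t) = e^(−0.913×2.168) = 0.1381.
D = 13.92 × (0.6021 − 0.1381) + 3.07 × 0.1381 = 6.460 + 0.4241 = 6.884 mg/L.

D ≈ 6.88 mg/L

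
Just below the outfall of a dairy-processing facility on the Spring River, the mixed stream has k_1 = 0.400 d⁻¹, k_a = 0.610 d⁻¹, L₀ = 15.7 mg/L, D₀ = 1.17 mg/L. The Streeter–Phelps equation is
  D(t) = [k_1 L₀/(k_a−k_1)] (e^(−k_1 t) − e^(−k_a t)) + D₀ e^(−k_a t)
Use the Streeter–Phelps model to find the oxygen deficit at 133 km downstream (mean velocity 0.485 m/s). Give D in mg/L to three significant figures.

Travel time t = x/v = 133 km / (0.485 m/s) = 133000 m / 0.485 m/s = 274200 s = 3.174 d.
k_1 L₀/(k_a−k_1) = 0.400×15.7/(0.610−0.400) = 6.280/0.2100 = 29.90 mg/L.
e^(−k_1 t) = e^(−0.400×3.174) = 0.2810; e^(−k_a t) = e^(−0.610×3.174) = 0.1443.
D = 29.90 × (0.2810 − 0.1443) + 1.17 × 0.1443 = 4.088 + 0.1688 = 4.256 mg/L.

D ≈ 4.26 mg/L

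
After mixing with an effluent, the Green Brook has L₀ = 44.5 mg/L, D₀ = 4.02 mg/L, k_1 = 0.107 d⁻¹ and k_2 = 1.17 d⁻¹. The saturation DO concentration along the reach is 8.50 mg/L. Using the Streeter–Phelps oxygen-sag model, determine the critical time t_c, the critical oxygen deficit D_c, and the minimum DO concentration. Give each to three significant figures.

t_c = [1/(k_2−k_1)] ln[(k_2/k_1)(1 − D₀(k_2−k_1)/(k_1 L₀))]
= [1/(1.17−0.107)] ln[(1.17/0.107)(1 − 4.02×1.063/(0.107×44.5))]
= (1/1.063) ln[10.93 × 0.1025] = 0.9407 × ln(1.121) = 0.9407 × 0.1144 = 0.1076 d.
L(t_c) = L₀ e^(−k_1 t_c) = 44.5 × 0.9885 = 43.99 mg/L, and at the critical point k_2 D_c = k_1 L, so D_c = (0.107/1.17) × 43.99 = 4.023 mg/L.
Minimum DO = C_s − D_c = 8.50 − 4.023 = 4.477 mg/L.

t_c ≈ 0.108 d; D_c ≈ 4.02 mg/L; min DO ≈ 4.48 mg/L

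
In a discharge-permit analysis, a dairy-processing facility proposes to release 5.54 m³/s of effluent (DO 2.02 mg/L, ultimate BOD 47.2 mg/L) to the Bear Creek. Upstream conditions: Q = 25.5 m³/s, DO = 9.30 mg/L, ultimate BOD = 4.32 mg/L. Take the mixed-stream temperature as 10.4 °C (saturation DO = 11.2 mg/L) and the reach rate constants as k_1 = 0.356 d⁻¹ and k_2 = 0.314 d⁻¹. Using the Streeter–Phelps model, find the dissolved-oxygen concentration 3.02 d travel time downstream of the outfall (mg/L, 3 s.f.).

Mixed DO = (25.5×9.30 + 5.54×2.02)/(25.5+5.54) = 248.3/31.04 = 8.001 mg/L.
Mixed L₀ = (25.5×4.32 + 5.54×47.2)/(31.04) = 371.6/31.04 = 11.97 mg/L.
Initial deficit D₀ = C_s − DO₀ = 11.2 − 8.001 = 3.199 mg/L.
D(3.02) = [0.356×11.97/(0.314−0.356)](e^(−0.356×3.02) − e^(−0.314×3.02)) + 3.199 e^(−0.314×3.02)
= -101.5 × (0.3413 − 0.3874) + 3.199 × 0.3874 = 5.923 mg/L.
DO = 11.2 − 5.923 = 5.277 mg/L.

DO ≈ 5.28 mg/L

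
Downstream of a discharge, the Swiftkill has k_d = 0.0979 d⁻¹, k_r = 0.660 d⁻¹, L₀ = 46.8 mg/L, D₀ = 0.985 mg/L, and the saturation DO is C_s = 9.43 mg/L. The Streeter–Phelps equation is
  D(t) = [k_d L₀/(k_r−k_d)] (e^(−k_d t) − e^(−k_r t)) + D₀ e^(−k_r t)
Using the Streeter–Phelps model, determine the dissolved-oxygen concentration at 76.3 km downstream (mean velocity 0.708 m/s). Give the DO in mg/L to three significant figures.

DO ≈ 5.36 mg/L

Travel time t = x/v = 76.3 km / (0.708 m/s) = 76300 m / 0.708 m/s = 107800 s = 1.247 d.
k_d L₀/(k_r−k_d) = 0.0979×46.8/(0.660−0.0979) = 4.582/0.5621 = 8.151 mg/L.
e^(−k_d t) = e^(−0.0979×1.247) = 0.8850; e^(−k_r t) = e^(−0.660×1.247) = 0.4390.
D = 8.151 × (0.8850 − 0.4390) + 0.985 × 0.4390 = 3.636 + 0.4324 = 4.068 mg/L.
DO = C_s − D = 9.43 − 4.068 = 5.362 mg/L.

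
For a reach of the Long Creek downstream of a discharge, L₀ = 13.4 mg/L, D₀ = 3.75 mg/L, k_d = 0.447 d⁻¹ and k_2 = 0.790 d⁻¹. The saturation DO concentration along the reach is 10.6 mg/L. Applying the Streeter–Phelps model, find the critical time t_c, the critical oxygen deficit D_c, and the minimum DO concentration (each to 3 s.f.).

t_c ≈ 0.955 d; D_c ≈ 4.95 mg/L; min DO ≈ 5.65 mg/L

At the critical point dD/dt = 0, so k_d L₀ e^(−k_d t) = k_2 D. Substituting D(t) from the Streeter–Phelps equation and solving for t gives
t_c = ln[(k_2/k_d)(1 − D₀(k_2−k_d)/(k_d L₀))] / (k_2−k_d).
Here k_2−k_d = 0.3430 d⁻¹ and 1 − D₀(k_2−k_d)/(k_d L₀) = 1 − 3.75×0.3430/(0.447×13.4) = 0.7853, so
t_c = ln(1.767 × 0.7853) / 0.3430 = 0.3277 / 0.3430 = 0.9555 d.
D_c = (k_d/k_2) L₀ e^(−k_d t_c) = (0.447/0.790) × 13.4 × e^(−0.447×0.9555) = 0.5658 × 13.4 × 0.6524 = 4.946 mg/L.
Minimum DO = C_s − D_c = 10.6 − 4.946 = 5.654 mg/L.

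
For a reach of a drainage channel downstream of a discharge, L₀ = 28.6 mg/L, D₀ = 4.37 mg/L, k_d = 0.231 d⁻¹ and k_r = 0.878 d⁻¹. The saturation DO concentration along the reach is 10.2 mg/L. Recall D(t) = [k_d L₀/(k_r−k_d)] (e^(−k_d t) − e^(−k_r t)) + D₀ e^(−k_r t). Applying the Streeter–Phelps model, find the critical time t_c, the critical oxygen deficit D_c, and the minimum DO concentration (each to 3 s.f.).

At the critical point dD/dt = 0, so k_d L₀ e^(−k_d t) = k_r D. Substituting D(t) from the Streeter–Phelps equation and solving for t gives
t_c = ln[(k_r/k_d)(1 − D₀(k_r−k_d)/(k_d L₀))] / (k_r−k_d).
Here k_r−k_d = 0.6470 d⁻¹ and 1 − D₀(k_r−k_d)/(k_d L₀) = 1 − 4.37×0.6470/(0.231×28.6) = 0.5720, so
t_c = ln(3.801 × 0.5720) / 0.6470 = 0.7767 / 0.6470 = 1.200 d.
D_c = (k_d/k_r) L₀ e^(−k_d t_c) = (0.231/0.878) × 28.6 × e^(−0.231×1.200) = 0.2631 × 28.6 × 0.7578 = 5.702 mg/L.
Minimum DO = C_s − D_c = 10.2 − 5.702 = 4.498 mg/L.

t_c ≈ 1.20 d; D_c ≈ 5.70 mg/L; min DO ≈ 4.50 mg/L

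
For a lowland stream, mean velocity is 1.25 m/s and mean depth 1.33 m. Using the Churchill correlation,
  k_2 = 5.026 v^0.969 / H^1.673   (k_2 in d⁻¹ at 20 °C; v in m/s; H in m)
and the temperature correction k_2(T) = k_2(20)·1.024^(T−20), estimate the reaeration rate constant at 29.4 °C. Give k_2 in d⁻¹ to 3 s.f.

k_2(20) = 5.026 × 1.25^0.969 / 1.33^1.673 = 5.026 × 1.241 / 1.611 = 3.872 d⁻¹.
k_2(29.4) = 3.872 × 1.024^(29.4−20) = 3.872 × 1.250 = 4.839 d⁻¹.

k_2 ≈ 4.84 d⁻¹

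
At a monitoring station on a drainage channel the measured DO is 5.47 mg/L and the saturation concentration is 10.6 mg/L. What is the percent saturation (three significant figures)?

% saturation = C/C_s × 100 = 5.47/10.6 × 100 = 51.6 %.

51.6 % saturation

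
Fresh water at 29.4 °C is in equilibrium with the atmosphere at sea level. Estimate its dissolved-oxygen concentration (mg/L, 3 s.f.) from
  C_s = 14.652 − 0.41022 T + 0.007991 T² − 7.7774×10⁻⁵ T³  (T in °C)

C_s = 14.652 − 0.41022×29.4 + 0.007991×29.4² − 7.7774×10⁻⁵×29.4³ = 7.522 mg/L.

C_s ≈ 7.52 mg/L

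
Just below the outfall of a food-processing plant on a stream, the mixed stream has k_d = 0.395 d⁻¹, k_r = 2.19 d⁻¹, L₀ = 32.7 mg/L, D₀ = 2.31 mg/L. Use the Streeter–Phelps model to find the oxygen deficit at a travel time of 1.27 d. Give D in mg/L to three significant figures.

k_d L₀/(k_r−k_d) = 0.395×32.7/(2.19−0.395) = 12.92/1.795 = 7.196 mg/L.
e^(−k_d t) = e^(−0.395×1.270) = 0.6055; e^(−k_r t) = e^(−2.19×1.270) = 0.06196.
D = 7.196 × (0.6055 − 0.06196) + 2.31 × 0.06196 = 3.911 + 0.1431 = 4.055 mg/L.

D ≈ 4.05 mg/L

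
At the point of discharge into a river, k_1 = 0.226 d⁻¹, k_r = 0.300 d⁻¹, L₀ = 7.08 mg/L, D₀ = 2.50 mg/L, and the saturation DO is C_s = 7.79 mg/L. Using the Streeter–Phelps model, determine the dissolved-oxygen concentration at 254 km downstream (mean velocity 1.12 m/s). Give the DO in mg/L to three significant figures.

Travel time t = x/v = 254 km / (1.12 m/s) = 254000 m / 1.12 m/s = 226800 s = 2.625 d.
k_1 L₀/(k_r−k_1) = 0.226×7.08/(0.300−0.226) = 1.600/0.07400 = 21.62 mg/L.
e^(−k_1 t) = e^(−0.226×2.625) = 0.5525; e^(−k_r t) = e^(−0.300×2.625) = 0.4550.
D = 21.62 × (0.5525 − 0.4550) + 2.50 × 0.4550 = 2.109 + 1.138 = 3.247 mg/L.
DO = C_s − D = 7.79 − 3.247 = 4.543 mg/L.

DO ≈ 4.54 mg/L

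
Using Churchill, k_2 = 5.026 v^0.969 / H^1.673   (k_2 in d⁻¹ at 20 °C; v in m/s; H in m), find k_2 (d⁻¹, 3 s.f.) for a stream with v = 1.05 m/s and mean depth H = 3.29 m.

k_2 = 5.026 × 1.05^0.969 / 3.29^1.673 = 5.026 × 1.048 / 7.333 = 0.7186 d⁻¹.

k_2 ≈ 0.719 d⁻¹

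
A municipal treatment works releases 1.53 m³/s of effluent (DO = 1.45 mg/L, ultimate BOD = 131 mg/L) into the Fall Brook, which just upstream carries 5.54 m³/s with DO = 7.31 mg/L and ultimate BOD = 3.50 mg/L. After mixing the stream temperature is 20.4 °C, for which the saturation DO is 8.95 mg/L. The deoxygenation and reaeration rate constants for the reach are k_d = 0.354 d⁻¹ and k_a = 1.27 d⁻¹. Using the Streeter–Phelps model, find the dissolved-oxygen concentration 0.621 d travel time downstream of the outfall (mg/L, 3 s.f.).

DO ≈ 3.44 mg/L

Mixed DO = (5.54×7.31 + 1.53×1.45)/(5.54+1.53) = 42.72/7.070 = 6.042 mg/L.
Mixed L₀ = (5.54×3.50 + 1.53×131)/(7.070) = 219.8/7.070 = 31.09 mg/L.
Initial deficit D₀ = C_s − DO₀ = 8.95 − 6.042 = 2.908 mg/L.
D(0.621) = [0.354×31.09/(1.27−0.354)](e^(−0.354×0.621) − e^(−1.27×0.621)) + 2.908 e^(−1.27×0.621)
= 12.02 × (0.8027 − 0.4544) + 2.908 × 0.4544 = 5.506 mg/L.
DO = 8.95 − 5.506 = 3.444 mg/L.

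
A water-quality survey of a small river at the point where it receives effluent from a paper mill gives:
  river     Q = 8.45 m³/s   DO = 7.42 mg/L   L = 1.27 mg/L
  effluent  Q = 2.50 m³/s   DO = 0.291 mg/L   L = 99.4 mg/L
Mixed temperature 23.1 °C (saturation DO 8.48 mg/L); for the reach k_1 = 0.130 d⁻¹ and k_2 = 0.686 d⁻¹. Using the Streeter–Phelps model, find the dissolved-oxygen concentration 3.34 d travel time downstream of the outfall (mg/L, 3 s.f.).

Mixed DO = (8.45×7.42 + 2.50×0.291)/(8.45+2.50) = 63.43/10.95 = 5.792 mg/L.
Mixed L₀ = (8.45×1.27 + 2.50×99.4)/(10.95) = 259.2/10.95 = 23.67 mg/L.
Initial deficit D₀ = C_s − DO₀ = 8.48 − 5.792 = 2.688 mg/L.
D(3.34) = [0.130×23.67/(0.686−0.130)](e^(−0.130×3.34) − e^(−0.686×3.34)) + 2.688 e^(−0.686×3.34)
= 5.535 × (0.6478 − 0.1011) + 2.688 × 0.1011 = 3.298 mg/L.
DO = 8.48 − 3.298 = 5.182 mg/L.

DO ≈ 5.18 mg/L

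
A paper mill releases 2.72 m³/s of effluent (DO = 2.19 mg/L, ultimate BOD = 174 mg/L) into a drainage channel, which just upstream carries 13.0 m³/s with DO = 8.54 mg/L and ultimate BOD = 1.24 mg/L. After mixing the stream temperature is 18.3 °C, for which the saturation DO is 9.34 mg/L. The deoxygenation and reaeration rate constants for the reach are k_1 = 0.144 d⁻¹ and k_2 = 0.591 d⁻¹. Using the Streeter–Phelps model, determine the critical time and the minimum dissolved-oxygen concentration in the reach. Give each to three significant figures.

t_c ≈ 2.69 d; minimum DO ≈ 4.19 mg/L

Mixed DO = (13.0×8.54 + 2.72×2.19)/(13.0+2.72) = 117.0/15.72 = 7.441 mg/L.
Mixed L₀ = (13.0×1.24 + 2.72×174)/(15.72) = 489.4/15.72 = 31.13 mg/L.
Initial deficit D₀ = C_s − DO₀ = 9.34 − 7.441 = 1.899 mg/L.
t_c = (1/0.4470) ln[(0.591/0.144)(1 − 1.899×0.4470/(0.144×31.13))] = 2.237 × ln(3.327) = 2.689 d.
D_c = (0.144/0.591) × 31.13 × e^(−0.144×2.689) = 0.2437 × 31.13 × 0.6789 = 5.150 mg/L.
Minimum DO = 9.34 − 5.150 = 4.190 mg/L.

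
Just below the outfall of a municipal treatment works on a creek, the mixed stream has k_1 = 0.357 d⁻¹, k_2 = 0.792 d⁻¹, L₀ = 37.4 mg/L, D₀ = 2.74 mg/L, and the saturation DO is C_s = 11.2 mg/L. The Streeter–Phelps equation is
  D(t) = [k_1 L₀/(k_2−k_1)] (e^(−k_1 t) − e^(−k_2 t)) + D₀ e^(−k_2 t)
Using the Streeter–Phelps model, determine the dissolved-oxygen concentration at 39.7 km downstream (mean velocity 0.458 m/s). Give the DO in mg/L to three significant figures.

Travel time t = x/v = 39.7 km / (0.458 m/s) = 39700 m / 0.458 m/s = 86680 s = 1.003 d.
k_1 L₀/(k_2−k_1) = 0.357×37.4/(0.792−0.357) = 13.35/0.4350 = 30.69 mg/L.
e^(−k_1 t) = e^(−0.357×1.003) = 0.6990; e^(−k_2 t) = e^(−0.792×1.003) = 0.4518.
D = 30.69 × (0.6990 − 0.4518) + 2.74 × 0.4518 = 7.587 + 1.238 = 8.825 mg/L.
DO = C_s − D = 11.2 − 8.825 = 2.375 mg/L.

DO ≈ 2.38 mg/L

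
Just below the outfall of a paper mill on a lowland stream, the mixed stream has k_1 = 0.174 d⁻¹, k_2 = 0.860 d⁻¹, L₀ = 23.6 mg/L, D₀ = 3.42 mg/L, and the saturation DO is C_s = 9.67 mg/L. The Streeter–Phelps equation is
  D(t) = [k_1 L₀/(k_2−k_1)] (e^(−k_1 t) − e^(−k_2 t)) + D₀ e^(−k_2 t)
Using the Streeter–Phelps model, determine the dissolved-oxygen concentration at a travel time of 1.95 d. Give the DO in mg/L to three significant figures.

k_1 L₀/(k_2−k_1) = 0.174×23.6/(0.860−0.174) = 4.106/0.6860 = 5.986 mg/L.
e^(−k_1 t) = e^(−0.174×1.950) = 0.7123; e^(−k_2 t) = e^(−0.860×1.950) = 0.1869.
D = 5.986 × (0.7123 − 0.1869) + 3.42 × 0.1869 = 3.145 + 0.6393 = 3.784 mg/L.
DO = C_s − D = 9.67 − 3.784 = 5.886 mg/L.

DO ≈ 5.89 mg/L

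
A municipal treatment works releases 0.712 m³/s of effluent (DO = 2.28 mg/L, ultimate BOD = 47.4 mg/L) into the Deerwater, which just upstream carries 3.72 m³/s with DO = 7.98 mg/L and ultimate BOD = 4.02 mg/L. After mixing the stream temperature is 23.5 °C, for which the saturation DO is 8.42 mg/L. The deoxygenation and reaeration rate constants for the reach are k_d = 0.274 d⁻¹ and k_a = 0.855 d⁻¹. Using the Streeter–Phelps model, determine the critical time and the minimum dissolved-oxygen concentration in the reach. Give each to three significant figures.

Mixed DO = (3.72×7.98 + 0.712×2.28)/(3.72+0.712) = 31.31/4.432 = 7.064 mg/L.
Mixed L₀ = (3.72×4.02 + 0.712×47.4)/(4.432) = 48.70/4.432 = 10.99 mg/L.
Initial deficit D₀ = C_s − DO₀ = 8.42 − 7.064 = 1.356 mg/L.
t_c = (1/0.5810) ln[(0.855/0.274)(1 − 1.356×0.5810/(0.274×10.99))] = 1.721 × ln(2.304) = 1.437 d.
D_c = (0.274/0.855) × 10.99 × e^(−0.274×1.437) = 0.3205 × 10.99 × 0.6746 = 2.376 mg/L.
Minimum DO = 8.42 − 2.376 = 6.044 mg/L.

t_c ≈ 1.44 d; minimum DO ≈ 6.04 mg/L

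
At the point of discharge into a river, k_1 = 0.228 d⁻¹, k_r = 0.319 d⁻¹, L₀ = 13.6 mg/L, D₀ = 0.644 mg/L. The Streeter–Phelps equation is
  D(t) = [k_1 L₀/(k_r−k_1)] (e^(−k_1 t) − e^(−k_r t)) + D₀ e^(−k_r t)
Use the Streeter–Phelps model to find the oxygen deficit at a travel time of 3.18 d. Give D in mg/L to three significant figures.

D ≈ 4.38 mg/L

k_1 L₀/(k_r−k_1) = 0.228×13.6/(0.319−0.228) = 3.101/0.09100 = 34.07 mg/L.
e^(−k_1 t) = e^(−0.228×3.180) = 0.4843; e^(−k_r t) = e^(−0.319×3.180) = 0.3626.
D = 34.07 × (0.4843 − 0.3626) + 0.644 × 0.3626 = 4.147 + 0.2335 = 4.380 mg/L.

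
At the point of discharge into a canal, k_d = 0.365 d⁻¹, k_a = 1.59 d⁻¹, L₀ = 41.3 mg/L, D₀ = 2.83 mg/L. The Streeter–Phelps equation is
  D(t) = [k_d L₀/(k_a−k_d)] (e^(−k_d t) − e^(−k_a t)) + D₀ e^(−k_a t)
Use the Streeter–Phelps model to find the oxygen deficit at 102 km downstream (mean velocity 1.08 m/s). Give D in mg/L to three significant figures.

D ≈ 6.59 mg/L

Travel time t = x/v = 102 km / (1.08 m/s) = 102000 m / 1.08 m/s = 94440 s = 1.093 d.
k_d L₀/(k_a−k_d) = 0.365×41.3/(1.59−0.365) = 15.07/1.225 = 12.31 mg/L.
e^(−k_d t) = e^(−0.365×1.093) = 0.6710; e^(−k_a t) = e^(−1.59×1.093) = 0.1759.
D = 12.31 × (0.6710 − 0.1759) + 2.83 × 0.1759 = 6.093 + 0.4977 = 6.591 mg/L.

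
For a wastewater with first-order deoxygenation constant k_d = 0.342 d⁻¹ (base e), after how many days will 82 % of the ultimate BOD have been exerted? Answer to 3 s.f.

t ≈ 5.01 d

y/L₀ = 1 − e^(−k_d t) = 0.82 ⇒ e^(−k_d t) = 0.180
t = −ln(0.180) / 0.342 = 1.715 / 0.342 = 5.014 d.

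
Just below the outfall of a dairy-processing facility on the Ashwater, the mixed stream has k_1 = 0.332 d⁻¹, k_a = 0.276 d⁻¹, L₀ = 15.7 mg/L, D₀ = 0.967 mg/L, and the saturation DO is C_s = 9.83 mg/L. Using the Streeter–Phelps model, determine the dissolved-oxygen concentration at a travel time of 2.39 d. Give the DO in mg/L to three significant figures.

k_1 L₀/(k_a−k_1) = 0.332×15.7/(0.276−0.332) = 5.212/-0.05600 = -93.08 mg/L.
e^(−k_1 t) = e^(−0.332×2.390) = 0.4523; e^(−k_a t) = e^(−0.276×2.390) = 0.5170.
D = -93.08 × (0.4523 − 0.5170) + 0.967 × 0.5170 = 6.029 + 0.5000 = 6.529 mg/L.
DO = C_s − D = 9.83 − 6.529 = 3.301 mg/L.

DO ≈ 3.30 mg/L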